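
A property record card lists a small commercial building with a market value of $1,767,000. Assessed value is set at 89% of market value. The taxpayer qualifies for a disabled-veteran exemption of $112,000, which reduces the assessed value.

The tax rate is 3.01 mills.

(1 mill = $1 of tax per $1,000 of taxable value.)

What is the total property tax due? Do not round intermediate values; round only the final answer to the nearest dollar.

$4,396

Assessed value = $1,767,000 × 0.89 = $1,572,630
Taxable value = $1,572,630 − $112,000 = $1,460,630
Tax = $1,460,630 × 0.00301 = $4,396.4963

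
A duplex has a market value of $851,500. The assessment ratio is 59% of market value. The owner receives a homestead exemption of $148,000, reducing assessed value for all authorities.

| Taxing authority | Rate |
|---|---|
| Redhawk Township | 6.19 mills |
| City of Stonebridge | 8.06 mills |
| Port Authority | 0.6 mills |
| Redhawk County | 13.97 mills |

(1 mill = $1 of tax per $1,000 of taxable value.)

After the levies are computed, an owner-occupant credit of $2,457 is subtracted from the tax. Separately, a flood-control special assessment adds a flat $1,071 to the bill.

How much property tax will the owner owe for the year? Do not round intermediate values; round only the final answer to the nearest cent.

Assessed value = $851,500 × 0.59 = $502,385
Taxable value = $502,385 − $148,000 = $354,385
Redhawk Township: $354,385 × 0.00619 = $2,193.64315
City of Stonebridge: $354,385 × 0.00806 = $2,856.3431
Port Authority: $354,385 × 0.0006 = $212.631
Redhawk County: $354,385 × 0.01397 = $4,950.75845
Levies subtotal = $10,213.3757
After credit = $10,213.3757 − $2,457 = $7,756.3757
Total = $7,756.3757 + $1,071 = $8,827.3757

$8,827.38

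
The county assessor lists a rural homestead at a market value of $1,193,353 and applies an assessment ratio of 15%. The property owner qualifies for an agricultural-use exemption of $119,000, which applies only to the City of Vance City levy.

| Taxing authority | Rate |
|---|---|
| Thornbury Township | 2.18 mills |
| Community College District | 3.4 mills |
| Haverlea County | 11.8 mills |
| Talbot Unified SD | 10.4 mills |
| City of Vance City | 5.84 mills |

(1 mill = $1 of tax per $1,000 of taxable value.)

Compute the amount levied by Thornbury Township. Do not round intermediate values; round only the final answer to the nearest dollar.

Assessed value = $1,193,353 × 0.15 = $179,002.95
Thornbury Township taxable value = $179,002.95 (exemption does not apply)
Thornbury Township levy = $179,002.95 × 0.00218 = $390.226431

$390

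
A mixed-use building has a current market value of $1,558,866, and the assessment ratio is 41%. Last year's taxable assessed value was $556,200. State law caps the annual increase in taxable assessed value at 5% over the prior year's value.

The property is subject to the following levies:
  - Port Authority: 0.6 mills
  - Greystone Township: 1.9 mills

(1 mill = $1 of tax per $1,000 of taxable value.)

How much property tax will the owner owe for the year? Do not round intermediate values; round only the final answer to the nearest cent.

$1,460.03

Uncapped assessed value = $1,558,866 × 0.41 = $639,135.06
Cap limit = $556,200 × 1.05 = $584,010
Taxable assessed value = min($639,135.06, $584,010) = $584,010 (cap binds)
Port Authority: $584,010 × 0.0006 = $350.406
Greystone Township: $584,010 × 0.0019 = $1,109.619
Total = $1,460.025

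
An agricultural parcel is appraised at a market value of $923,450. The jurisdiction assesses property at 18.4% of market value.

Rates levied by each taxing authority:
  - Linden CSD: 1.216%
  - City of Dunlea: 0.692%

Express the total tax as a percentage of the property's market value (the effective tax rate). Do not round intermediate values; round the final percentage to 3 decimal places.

Assessed value = $923,450 × 0.184 = $169,914.8
Linden CSD: $169,914.8 × 0.01216 = $2,066.163968
City of Dunlea: $169,914.8 × 0.00692 = $1,175.810416
Total tax = $3,241.974384
Effective rate = $3,241.974384 ÷ $923,450 = 0.351% of market value

0.351%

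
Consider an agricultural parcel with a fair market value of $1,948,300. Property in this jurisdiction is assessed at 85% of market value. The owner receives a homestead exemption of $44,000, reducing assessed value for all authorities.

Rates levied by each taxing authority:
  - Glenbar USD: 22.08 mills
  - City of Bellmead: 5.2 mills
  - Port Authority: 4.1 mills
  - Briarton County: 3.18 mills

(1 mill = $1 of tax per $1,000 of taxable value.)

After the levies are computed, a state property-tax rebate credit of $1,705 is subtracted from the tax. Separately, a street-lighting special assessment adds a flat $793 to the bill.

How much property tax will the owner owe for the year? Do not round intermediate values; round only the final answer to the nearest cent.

Assessed value = $1,948,300 × 0.85 = $1,656,055
Taxable value = $1,656,055 − $44,000 = $1,612,055
Glenbar USD: $1,612,055 × 0.02208 = $35,594.1744
City of Bellmead: $1,612,055 × 0.0052 = $8,382.686
Port Authority: $1,612,055 × 0.0041 = $6,609.4255
Briarton County: $1,612,055 × 0.00318 = $5,126.3349
Levies subtotal = $55,712.6208
After credit = $55,712.6208 − $1,705 = $54,007.6208
Total = $54,007.6208 + $793 = $54,800.6208

$54,800.62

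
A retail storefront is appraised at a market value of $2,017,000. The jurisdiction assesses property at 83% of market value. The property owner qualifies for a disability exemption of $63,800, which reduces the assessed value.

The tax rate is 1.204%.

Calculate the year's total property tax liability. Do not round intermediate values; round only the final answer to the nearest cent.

$19,388.13

Assessed value = $2,017,000 × 0.83 = $1,674,110
Taxable value = $1,674,110 − $63,800 = $1,610,310
Tax = $1,610,310 × 0.01204 = $19,388.1324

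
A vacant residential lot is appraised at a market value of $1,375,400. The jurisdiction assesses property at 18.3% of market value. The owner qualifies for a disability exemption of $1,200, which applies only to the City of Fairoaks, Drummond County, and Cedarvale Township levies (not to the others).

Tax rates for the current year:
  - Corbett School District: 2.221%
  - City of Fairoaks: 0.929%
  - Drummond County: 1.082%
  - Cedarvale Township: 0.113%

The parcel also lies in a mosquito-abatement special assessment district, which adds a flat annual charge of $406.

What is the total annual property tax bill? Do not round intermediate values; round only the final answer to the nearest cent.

$11,316.80

Assessed value = $1,375,400 × 0.183 = $251,698.2
Corbett School District: $251,698.2 × 0.02221 = $5,590.217022
City of Fairoaks: ($251,698.2 − $1,200) × 0.00929 = $250,498.2 × 0.00929 = $2,327.128278
Drummond County: ($251,698.2 − $1,200) × 0.01082 = $250,498.2 × 0.01082 = $2,710.390524
Cedarvale Township: ($251,698.2 − $1,200) × 0.00113 = $250,498.2 × 0.00113 = $283.062966
Levies subtotal = $10,910.79879
Total = $10,910.79879 + $406 = $11,316.79879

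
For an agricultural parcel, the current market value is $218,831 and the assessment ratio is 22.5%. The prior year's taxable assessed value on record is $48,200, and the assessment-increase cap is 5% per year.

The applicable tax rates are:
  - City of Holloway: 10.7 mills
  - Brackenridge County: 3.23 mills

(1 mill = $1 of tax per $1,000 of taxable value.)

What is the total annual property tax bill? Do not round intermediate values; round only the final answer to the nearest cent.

Uncapped assessed value = $218,831 × 0.225 = $49,236.975
Cap limit = $48,200 × 1.05 = $50,610
Taxable assessed value = min($49,236.975, $50,610) = $49,236.975 (cap does not bind)
City of Holloway: $49,236.975 × 0.0107 = $526.8356325
Brackenridge County: $49,236.975 × 0.00323 = $159.03542925
Total = $685.87106175

$685.87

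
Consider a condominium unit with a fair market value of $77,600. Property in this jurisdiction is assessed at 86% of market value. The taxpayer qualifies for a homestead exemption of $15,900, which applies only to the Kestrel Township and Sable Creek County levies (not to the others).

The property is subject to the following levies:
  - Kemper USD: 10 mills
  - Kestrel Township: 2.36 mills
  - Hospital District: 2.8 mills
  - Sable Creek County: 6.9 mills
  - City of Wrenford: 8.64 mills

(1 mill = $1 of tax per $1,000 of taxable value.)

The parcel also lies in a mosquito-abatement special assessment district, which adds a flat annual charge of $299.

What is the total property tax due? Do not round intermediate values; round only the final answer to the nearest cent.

Assessed value = $77,600 × 0.86 = $66,736
Kemper USD: $66,736 × 0.01 = $667.36
Kestrel Township: ($66,736 − $15,900) × 0.00236 = $50,836 × 0.00236 = $119.97296
Hospital District: $66,736 × 0.0028 = $186.8608
Sable Creek County: ($66,736 − $15,900) × 0.0069 = $50,836 × 0.0069 = $350.7684
City of Wrenford: $66,736 × 0.00864 = $576.59904
Levies subtotal = $1,901.5612
Total = $1,901.5612 + $299 = $2,200.5612

$2,200.56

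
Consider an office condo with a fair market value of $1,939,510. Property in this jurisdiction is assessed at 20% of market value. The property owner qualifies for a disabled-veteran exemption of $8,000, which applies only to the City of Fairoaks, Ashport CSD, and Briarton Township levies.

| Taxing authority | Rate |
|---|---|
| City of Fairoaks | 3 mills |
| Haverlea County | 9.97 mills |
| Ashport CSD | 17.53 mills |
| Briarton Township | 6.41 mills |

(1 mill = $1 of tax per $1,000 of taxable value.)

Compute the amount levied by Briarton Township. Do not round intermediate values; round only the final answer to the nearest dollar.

$2,435

Assessed value = $1,939,510 × 0.2 = $387,902
Briarton Township taxable value = $387,902 − $8,000 = $379,902
Briarton Township levy = $379,902 × 0.00641 = $2,435.17182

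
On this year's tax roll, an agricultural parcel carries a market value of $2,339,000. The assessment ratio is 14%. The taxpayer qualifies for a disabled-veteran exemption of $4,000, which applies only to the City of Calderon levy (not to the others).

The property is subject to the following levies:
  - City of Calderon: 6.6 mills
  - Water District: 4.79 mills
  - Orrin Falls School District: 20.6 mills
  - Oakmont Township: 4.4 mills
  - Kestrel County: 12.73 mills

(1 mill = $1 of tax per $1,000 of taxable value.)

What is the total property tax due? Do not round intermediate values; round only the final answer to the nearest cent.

Assessed value = $2,339,000 × 0.14 = $327,460
City of Calderon: ($327,460 − $4,000) × 0.0066 = $323,460 × 0.0066 = $2,134.836
Water District: $327,460 × 0.00479 = $1,568.5334
Orrin Falls School District: $327,460 × 0.0206 = $6,745.676
Oakmont Township: $327,460 × 0.0044 = $1,440.824
Kestrel County: $327,460 × 0.01273 = $4,168.5658
Total = $16,058.4352

$16,058.44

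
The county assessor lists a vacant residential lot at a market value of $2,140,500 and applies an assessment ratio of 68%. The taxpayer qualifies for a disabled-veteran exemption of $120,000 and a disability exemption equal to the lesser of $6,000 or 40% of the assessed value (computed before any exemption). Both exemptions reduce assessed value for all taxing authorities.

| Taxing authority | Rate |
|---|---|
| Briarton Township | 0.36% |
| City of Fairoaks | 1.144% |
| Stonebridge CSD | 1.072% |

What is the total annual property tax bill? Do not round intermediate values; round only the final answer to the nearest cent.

$34,248.95

Assessed value = $2,140,500 × 0.68 = $1,455,540
Disability exemption = min($6,000, 40% × $1,455,540) = min($6,000, $582,216) = $6,000 (dollar cap binds)
Taxable value = $1,455,540 − $120,000 − $6,000 = $1,329,540
Briarton Township: $1,329,540 × 0.0036 = $4,786.344
City of Fairoaks: $1,329,540 × 0.01144 = $15,209.9376
Stonebridge CSD: $1,329,540 × 0.01072 = $14,252.6688
Total = $34,248.9504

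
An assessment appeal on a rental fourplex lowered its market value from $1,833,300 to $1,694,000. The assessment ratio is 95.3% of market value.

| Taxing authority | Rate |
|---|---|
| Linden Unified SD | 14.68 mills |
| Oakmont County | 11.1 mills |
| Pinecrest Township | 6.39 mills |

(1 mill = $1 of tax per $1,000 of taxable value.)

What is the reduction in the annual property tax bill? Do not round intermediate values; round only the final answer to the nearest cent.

$4,270.66

Old assessed value = $1,833,300 × 0.953 = $1,747,134.9
New assessed value = $1,694,000 × 0.953 = $1,614,382
Combined rate = 0.01468 + 0.0111 + 0.00639 = 0.03217
Old tax = $1,747,134.9 × 0.03217 = $56,205.329733
New tax = $1,614,382 × 0.03217 = $51,934.66894
Reduction = $56,205.329733 − $51,934.66894 = $4,270.660793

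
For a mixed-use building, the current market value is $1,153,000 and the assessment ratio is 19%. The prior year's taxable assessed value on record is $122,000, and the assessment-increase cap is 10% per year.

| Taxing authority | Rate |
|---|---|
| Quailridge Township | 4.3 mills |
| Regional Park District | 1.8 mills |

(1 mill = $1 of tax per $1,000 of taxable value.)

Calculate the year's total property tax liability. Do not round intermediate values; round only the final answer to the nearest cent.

Uncapped assessed value = $1,153,000 × 0.19 = $219,070
Cap limit = $122,000 × 1.1 = $134,200
Taxable assessed value = min($219,070, $134,200) = $134,200 (cap binds)
Quailridge Township: $134,200 × 0.0043 = $577.06
Regional Park District: $134,200 × 0.0018 = $241.56
Total = $818.62

$818.62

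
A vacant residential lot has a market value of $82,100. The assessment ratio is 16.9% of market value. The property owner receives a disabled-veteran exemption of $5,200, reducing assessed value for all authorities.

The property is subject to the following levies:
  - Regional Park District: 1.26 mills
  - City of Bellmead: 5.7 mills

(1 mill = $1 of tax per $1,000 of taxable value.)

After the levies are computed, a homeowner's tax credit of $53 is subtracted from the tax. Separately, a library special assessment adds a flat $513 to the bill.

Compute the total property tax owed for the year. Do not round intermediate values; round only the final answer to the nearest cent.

$520.38

Assessed value = $82,100 × 0.169 = $13,874.9
Taxable value = $13,874.9 − $5,200 = $8,674.9
Regional Park District: $8,674.9 × 0.00126 = $10.930374
City of Bellmead: $8,674.9 × 0.0057 = $49.44693
Levies subtotal = $60.377304
After credit = $60.377304 − $53 = $7.377304
Total = $7.377304 + $513 = $520.377304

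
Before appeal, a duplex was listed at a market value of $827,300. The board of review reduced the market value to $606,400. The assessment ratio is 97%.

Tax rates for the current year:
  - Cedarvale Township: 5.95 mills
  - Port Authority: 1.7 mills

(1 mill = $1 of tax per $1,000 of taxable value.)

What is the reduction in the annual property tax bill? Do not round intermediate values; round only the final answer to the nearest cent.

Old assessed value = $827,300 × 0.97 = $802,481
New assessed value = $606,400 × 0.97 = $588,208
Combined rate = 0.00595 + 0.0017 = 0.00765
Old tax = $802,481 × 0.00765 = $6,138.97965
New tax = $588,208 × 0.00765 = $4,499.7912
Reduction = $6,138.97965 − $4,499.7912 = $1,639.18845

$1,639.19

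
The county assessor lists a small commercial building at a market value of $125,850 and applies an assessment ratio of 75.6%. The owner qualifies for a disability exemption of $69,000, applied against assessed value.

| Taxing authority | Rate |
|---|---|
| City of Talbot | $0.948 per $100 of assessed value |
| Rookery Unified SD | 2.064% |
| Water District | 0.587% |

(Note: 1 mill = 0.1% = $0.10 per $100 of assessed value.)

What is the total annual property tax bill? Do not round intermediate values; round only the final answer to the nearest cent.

$940.87

Assessed value = $125,850 × 0.756 = $95,142.6
Taxable value = $95,142.6 − $69,000 = $26,142.6
City of Talbot: $26,142.6 × 0.00948 = $247.831848
Rookery Unified SD: $26,142.6 × 0.02064 = $539.583264
Water District: $26,142.6 × 0.00587 = $153.457062
Total = $940.872174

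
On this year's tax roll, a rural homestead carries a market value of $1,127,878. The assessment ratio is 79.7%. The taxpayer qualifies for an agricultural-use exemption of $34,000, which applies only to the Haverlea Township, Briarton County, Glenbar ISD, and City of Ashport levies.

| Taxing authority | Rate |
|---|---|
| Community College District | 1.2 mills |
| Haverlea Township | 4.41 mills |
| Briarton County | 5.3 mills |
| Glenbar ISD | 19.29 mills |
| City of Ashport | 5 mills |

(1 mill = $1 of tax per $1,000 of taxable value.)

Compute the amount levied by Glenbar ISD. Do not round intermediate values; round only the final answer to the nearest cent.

$16,684.28

Assessed value = $1,127,878 × 0.797 = $898,918.766
Glenbar ISD taxable value = $898,918.766 − $34,000 = $864,918.766
Glenbar ISD levy = $864,918.766 × 0.01929 = $16,684.28299614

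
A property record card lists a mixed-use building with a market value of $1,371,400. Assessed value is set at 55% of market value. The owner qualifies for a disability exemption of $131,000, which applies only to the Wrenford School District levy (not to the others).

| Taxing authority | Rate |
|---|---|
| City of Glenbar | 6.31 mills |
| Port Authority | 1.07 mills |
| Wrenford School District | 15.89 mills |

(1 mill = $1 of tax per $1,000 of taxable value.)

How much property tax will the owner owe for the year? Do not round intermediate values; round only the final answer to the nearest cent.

$15,470.27

Assessed value = $1,371,400 × 0.55 = $754,270
City of Glenbar: $754,270 × 0.00631 = $4,759.4437
Port Authority: $754,270 × 0.00107 = $807.0689
Wrenford School District: ($754,270 − $131,000) × 0.01589 = $623,270 × 0.01589 = $9,903.7603
Total = $15,470.2729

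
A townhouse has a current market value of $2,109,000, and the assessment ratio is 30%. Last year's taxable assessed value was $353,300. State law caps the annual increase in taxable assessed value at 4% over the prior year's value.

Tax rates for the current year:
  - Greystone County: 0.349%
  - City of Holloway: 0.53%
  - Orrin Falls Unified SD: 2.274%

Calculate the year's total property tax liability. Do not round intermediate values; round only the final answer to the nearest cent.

Uncapped assessed value = $2,109,000 × 0.3 = $632,700
Cap limit = $353,300 × 1.04 = $367,432
Taxable assessed value = min($632,700, $367,432) = $367,432 (cap binds)
Greystone County: $367,432 × 0.00349 = $1,282.33768
City of Holloway: $367,432 × 0.0053 = $1,947.3896
Orrin Falls Unified SD: $367,432 × 0.02274 = $8,355.40368
Total = $11,585.13096

$11,585.13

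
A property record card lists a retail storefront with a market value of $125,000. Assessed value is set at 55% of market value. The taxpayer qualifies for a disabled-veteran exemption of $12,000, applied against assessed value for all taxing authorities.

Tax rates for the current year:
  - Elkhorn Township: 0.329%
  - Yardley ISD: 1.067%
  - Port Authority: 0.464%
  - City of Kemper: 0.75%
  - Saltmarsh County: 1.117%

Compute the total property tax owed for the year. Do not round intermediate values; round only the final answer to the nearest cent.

$2,115.07

Assessed value = $125,000 × 0.55 = $68,750
Taxable value = $68,750 − $12,000 = $56,750
Elkhorn Township: $56,750 × 0.00329 = $186.7075
Yardley ISD: $56,750 × 0.01067 = $605.5225
Port Authority: $56,750 × 0.00464 = $263.32
City of Kemper: $56,750 × 0.0075 = $425.625
Saltmarsh County: $56,750 × 0.01117 = $633.8975
Total = $186.7075 + $605.5225 + $263.32 + $425.625 + $633.8975 = $2,115.0725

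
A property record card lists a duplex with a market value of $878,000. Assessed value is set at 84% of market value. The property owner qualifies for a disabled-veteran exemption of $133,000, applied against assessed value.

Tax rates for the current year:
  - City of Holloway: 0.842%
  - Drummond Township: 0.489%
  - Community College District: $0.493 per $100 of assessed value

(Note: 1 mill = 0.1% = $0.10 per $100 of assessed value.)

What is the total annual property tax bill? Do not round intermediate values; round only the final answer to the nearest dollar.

Assessed value = $878,000 × 0.84 = $737,520
Taxable value = $737,520 − $133,000 = $604,520
City of Holloway: $604,520 × 0.00842 = $5,090.0584
Drummond Township: $604,520 × 0.00489 = $2,956.1028
Community College District: $604,520 × 0.00493 = $2,980.2836
Total = $11,026.4448

$11,026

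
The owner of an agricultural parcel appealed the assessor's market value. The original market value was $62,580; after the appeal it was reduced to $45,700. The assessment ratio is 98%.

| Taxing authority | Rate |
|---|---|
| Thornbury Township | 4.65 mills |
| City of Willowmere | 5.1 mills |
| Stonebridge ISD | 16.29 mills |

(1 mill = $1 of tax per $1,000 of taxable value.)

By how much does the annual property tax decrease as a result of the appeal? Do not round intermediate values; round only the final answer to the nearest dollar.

$431

Old assessed value = $62,580 × 0.98 = $61,328.4
New assessed value = $45,700 × 0.98 = $44,786
Combined rate = 0.00465 + 0.0051 + 0.01629 = 0.02604
Old tax = $61,328.4 × 0.02604 = $1,596.991536
New tax = $44,786 × 0.02604 = $1,166.22744
Reduction = $1,596.991536 − $1,166.22744 = $430.764096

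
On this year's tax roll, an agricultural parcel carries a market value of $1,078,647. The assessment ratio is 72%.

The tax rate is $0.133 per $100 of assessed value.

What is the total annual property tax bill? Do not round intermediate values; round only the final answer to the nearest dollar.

$1,033

Assessed value = $1,078,647 × 0.72 = $776,625.84
Tax = $776,625.84 × 0.00133 = $1,032.9123672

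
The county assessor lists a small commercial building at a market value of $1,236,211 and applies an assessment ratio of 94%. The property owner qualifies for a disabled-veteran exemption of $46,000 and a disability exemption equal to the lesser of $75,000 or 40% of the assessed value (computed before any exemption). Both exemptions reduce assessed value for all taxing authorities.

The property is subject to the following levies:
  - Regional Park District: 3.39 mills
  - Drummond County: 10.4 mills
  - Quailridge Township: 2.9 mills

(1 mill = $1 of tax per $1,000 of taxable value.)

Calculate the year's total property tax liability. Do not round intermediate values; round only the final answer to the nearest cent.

$17,374.93

Assessed value = $1,236,211 × 0.94 = $1,162,038.34
Disability exemption = min($75,000, 40% × $1,162,038.34) = min($75,000, $464,815.336) = $75,000 (dollar cap binds)
Taxable value = $1,162,038.34 − $46,000 − $75,000 = $1,041,038.34
Regional Park District: $1,041,038.34 × 0.00339 = $3,529.1199726
Drummond County: $1,041,038.34 × 0.0104 = $10,826.798736
Quailridge Township: $1,041,038.34 × 0.0029 = $3,019.011186
Total = $17,374.9298946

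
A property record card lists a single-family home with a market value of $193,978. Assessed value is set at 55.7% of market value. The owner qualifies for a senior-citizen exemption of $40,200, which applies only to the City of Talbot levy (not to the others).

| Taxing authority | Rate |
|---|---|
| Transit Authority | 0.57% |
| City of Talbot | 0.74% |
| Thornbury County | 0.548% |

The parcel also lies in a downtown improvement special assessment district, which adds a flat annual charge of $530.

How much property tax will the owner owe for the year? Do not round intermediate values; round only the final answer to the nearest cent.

$2,240.01

Assessed value = $193,978 × 0.557 = $108,045.746
Transit Authority: $108,045.746 × 0.0057 = $615.8607522
City of Talbot: ($108,045.746 − $40,200) × 0.0074 = $67,845.746 × 0.0074 = $502.0585204
Thornbury County: $108,045.746 × 0.00548 = $592.09068808
Levies subtotal = $1,710.00996068
Total = $1,710.00996068 + $530 = $2,240.00996068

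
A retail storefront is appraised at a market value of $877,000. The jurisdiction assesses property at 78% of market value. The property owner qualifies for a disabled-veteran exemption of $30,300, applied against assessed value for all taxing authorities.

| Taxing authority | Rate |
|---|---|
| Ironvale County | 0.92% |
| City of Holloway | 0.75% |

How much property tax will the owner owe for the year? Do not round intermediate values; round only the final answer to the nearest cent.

$10,917.79

Assessed value = $877,000 × 0.78 = $684,060
Taxable value = $684,060 − $30,300 = $653,760
Ironvale County: $653,760 × 0.0092 = $6,014.592
City of Holloway: $653,760 × 0.0075 = $4,903.2
Total = $6,014.592 + $4,903.2 = $10,917.792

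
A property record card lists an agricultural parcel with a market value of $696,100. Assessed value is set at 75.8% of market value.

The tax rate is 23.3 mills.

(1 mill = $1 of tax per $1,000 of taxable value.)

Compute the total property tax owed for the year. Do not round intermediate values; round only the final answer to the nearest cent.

Assessed value = $696,100 × 0.758 = $527,643.8
Tax = $527,643.8 × 0.0233 = $12,294.10054

$12,294.10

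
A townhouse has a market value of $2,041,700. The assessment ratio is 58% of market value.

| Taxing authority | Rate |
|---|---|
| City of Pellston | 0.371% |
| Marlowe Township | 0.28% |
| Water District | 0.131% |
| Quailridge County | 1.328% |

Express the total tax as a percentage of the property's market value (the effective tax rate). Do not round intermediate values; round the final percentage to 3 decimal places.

Assessed value = $2,041,700 × 0.58 = $1,184,186
City of Pellston: $1,184,186 × 0.00371 = $4,393.33006
Marlowe Township: $1,184,186 × 0.0028 = $3,315.7208
Water District: $1,184,186 × 0.00131 = $1,551.28366
Quailridge County: $1,184,186 × 0.01328 = $15,725.99008
Total tax = $24,986.3246
Effective rate = $24,986.3246 ÷ $2,041,700 = 1.224% of market value

1.224%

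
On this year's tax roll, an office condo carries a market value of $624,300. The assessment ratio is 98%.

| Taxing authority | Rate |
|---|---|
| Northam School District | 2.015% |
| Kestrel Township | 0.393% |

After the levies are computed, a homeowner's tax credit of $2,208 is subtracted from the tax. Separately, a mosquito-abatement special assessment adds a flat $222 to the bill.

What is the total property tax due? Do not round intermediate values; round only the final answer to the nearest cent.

Assessed value = $624,300 × 0.98 = $611,814
Northam School District: $611,814 × 0.02015 = $12,328.0521
Kestrel Township: $611,814 × 0.00393 = $2,404.42902
Levies subtotal = $14,732.48112
After credit = $14,732.48112 − $2,208 = $12,524.48112
Total = $12,524.48112 + $222 = $12,746.48112

$12,746.48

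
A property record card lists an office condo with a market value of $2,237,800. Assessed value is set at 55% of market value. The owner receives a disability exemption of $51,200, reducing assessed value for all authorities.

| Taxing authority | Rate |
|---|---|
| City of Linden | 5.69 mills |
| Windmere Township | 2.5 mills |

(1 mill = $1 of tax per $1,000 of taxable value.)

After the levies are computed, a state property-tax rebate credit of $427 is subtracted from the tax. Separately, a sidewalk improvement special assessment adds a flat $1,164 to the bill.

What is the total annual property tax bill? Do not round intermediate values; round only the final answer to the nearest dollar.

$10,398

Assessed value = $2,237,800 × 0.55 = $1,230,790
Taxable value = $1,230,790 − $51,200 = $1,179,590
City of Linden: $1,179,590 × 0.00569 = $6,711.8671
Windmere Township: $1,179,590 × 0.0025 = $2,948.975
Levies subtotal = $9,660.8421
After credit = $9,660.8421 − $427 = $9,233.8421
Total = $9,233.8421 + $1,164 = $10,397.8421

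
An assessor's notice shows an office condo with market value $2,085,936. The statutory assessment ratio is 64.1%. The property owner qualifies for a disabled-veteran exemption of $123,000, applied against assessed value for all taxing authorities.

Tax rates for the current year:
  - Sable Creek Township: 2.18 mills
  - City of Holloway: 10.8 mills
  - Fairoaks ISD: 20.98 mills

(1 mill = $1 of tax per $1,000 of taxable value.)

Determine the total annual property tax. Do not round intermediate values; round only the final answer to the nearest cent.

$41,230.33

Assessed value = $2,085,936 × 0.641 = $1,337,084.976
Taxable value = $1,337,084.976 − $123,000 = $1,214,084.976
Sable Creek Township: $1,214,084.976 × 0.00218 = $2,646.70524768
City of Holloway: $1,214,084.976 × 0.0108 = $13,112.1177408
Fairoaks ISD: $1,214,084.976 × 0.02098 = $25,471.50279648
Total = $2,646.70524768 + $13,112.1177408 + $25,471.50279648 = $41,230.32578496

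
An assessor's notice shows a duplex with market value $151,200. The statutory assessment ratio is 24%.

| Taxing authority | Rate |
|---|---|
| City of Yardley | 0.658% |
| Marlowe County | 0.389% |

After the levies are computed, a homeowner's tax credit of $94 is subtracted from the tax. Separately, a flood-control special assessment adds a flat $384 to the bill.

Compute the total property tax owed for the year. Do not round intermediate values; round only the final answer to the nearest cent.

Assessed value = $151,200 × 0.24 = $36,288
City of Yardley: $36,288 × 0.00658 = $238.77504
Marlowe County: $36,288 × 0.00389 = $141.16032
Levies subtotal = $379.93536
After credit = $379.93536 − $94 = $285.93536
Total = $285.93536 + $384 = $669.93536

$669.94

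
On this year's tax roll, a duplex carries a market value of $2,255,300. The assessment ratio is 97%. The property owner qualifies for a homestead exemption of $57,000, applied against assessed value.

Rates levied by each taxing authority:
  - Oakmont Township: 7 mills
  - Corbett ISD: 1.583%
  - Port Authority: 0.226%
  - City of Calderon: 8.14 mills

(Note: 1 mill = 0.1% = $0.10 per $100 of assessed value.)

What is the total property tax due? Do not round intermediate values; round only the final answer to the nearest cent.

$70,801.20

Assessed value = $2,255,300 × 0.97 = $2,187,641
Taxable value = $2,187,641 − $57,000 = $2,130,641
Oakmont Township: $2,130,641 × 0.007 = $14,914.487
Corbett ISD: $2,130,641 × 0.01583 = $33,728.04703
Port Authority: $2,130,641 × 0.00226 = $4,815.24866
City of Calderon: $2,130,641 × 0.00814 = $17,343.41774
Total = $70,801.20043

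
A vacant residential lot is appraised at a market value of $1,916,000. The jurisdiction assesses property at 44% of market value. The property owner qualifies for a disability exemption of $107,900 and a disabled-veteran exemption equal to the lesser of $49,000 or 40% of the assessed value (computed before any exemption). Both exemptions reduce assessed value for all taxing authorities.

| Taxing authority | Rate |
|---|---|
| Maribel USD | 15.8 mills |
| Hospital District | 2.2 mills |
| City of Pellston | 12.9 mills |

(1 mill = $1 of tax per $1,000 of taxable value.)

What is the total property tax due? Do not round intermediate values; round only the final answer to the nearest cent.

Assessed value = $1,916,000 × 0.44 = $843,040
Disabled-veteran exemption = min($49,000, 40% × $843,040) = min($49,000, $337,216) = $49,000 (dollar cap binds)
Taxable value = $843,040 − $107,900 − $49,000 = $686,140
Maribel USD: $686,140 × 0.0158 = $10,841.012
Hospital District: $686,140 × 0.0022 = $1,509.508
City of Pellston: $686,140 × 0.0129 = $8,851.206
Total = $21,201.726

$21,201.73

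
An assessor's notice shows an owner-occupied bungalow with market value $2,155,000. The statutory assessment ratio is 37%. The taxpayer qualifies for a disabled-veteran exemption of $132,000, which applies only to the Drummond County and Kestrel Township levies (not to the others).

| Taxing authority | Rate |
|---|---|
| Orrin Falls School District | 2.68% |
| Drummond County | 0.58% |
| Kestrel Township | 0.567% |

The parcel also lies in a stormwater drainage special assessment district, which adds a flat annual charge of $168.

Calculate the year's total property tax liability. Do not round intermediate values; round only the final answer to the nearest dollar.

$29,169

Assessed value = $2,155,000 × 0.37 = $797,350
Orrin Falls School District: $797,350 × 0.0268 = $21,368.98
Drummond County: ($797,350 − $132,000) × 0.0058 = $665,350 × 0.0058 = $3,859.03
Kestrel Township: ($797,350 − $132,000) × 0.00567 = $665,350 × 0.00567 = $3,772.5345
Levies subtotal = $29,000.5445
Total = $29,000.5445 + $168 = $29,168.5445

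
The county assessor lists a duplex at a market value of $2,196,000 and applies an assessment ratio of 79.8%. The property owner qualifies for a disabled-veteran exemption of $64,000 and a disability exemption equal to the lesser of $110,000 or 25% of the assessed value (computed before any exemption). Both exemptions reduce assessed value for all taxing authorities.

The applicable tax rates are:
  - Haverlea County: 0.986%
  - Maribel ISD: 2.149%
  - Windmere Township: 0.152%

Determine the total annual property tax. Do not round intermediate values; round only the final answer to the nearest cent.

$51,882.27

Assessed value = $2,196,000 × 0.798 = $1,752,408
Disability exemption = min($110,000, 25% × $1,752,408) = min($110,000, $438,102) = $110,000 (dollar cap binds)
Taxable value = $1,752,408 − $64,000 − $110,000 = $1,578,408
Haverlea County: $1,578,408 × 0.00986 = $15,563.10288
Maribel ISD: $1,578,408 × 0.02149 = $33,919.98792
Windmere Township: $1,578,408 × 0.00152 = $2,399.18016
Total = $51,882.27096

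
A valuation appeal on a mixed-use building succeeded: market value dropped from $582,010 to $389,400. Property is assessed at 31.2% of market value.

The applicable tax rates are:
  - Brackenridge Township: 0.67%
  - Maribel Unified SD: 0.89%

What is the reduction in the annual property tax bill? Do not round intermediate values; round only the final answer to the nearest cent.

$937.47

Old assessed value = $582,010 × 0.312 = $181,587.12
New assessed value = $389,400 × 0.312 = $121,492.8
Combined rate = 0.0067 + 0.0089 = 0.0156
Old tax = $181,587.12 × 0.0156 = $2,832.759072
New tax = $121,492.8 × 0.0156 = $1,895.28768
Reduction = $2,832.759072 − $1,895.28768 = $937.471392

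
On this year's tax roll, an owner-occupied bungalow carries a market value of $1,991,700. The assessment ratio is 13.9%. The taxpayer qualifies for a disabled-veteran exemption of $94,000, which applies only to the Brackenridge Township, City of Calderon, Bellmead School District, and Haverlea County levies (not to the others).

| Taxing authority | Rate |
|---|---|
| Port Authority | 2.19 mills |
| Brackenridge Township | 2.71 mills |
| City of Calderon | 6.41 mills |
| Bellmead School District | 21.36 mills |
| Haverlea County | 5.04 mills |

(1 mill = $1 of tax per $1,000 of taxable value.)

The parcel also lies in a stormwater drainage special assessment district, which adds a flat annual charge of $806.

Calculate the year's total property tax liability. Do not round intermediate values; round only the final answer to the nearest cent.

Assessed value = $1,991,700 × 0.139 = $276,846.3
Port Authority: $276,846.3 × 0.00219 = $606.293397
Brackenridge Township: ($276,846.3 − $94,000) × 0.00271 = $182,846.3 × 0.00271 = $495.513473
City of Calderon: ($276,846.3 − $94,000) × 0.00641 = $182,846.3 × 0.00641 = $1,172.044783
Bellmead School District: ($276,846.3 − $94,000) × 0.02136 = $182,846.3 × 0.02136 = $3,905.596968
Haverlea County: ($276,846.3 − $94,000) × 0.00504 = $182,846.3 × 0.00504 = $921.545352
Levies subtotal = $7,100.993973
Total = $7,100.993973 + $806 = $7,906.993973

$7,906.99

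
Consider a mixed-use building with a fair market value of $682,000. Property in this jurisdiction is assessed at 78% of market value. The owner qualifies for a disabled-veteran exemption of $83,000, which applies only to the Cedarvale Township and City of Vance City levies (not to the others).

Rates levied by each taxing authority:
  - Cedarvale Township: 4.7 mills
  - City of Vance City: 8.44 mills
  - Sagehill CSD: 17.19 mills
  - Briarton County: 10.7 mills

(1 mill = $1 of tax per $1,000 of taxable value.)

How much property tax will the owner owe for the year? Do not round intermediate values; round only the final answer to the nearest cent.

Assessed value = $682,000 × 0.78 = $531,960
Cedarvale Township: ($531,960 − $83,000) × 0.0047 = $448,960 × 0.0047 = $2,110.112
City of Vance City: ($531,960 − $83,000) × 0.00844 = $448,960 × 0.00844 = $3,789.2224
Sagehill CSD: $531,960 × 0.01719 = $9,144.3924
Briarton County: $531,960 × 0.0107 = $5,691.972
Total = $20,735.6988

$20,735.70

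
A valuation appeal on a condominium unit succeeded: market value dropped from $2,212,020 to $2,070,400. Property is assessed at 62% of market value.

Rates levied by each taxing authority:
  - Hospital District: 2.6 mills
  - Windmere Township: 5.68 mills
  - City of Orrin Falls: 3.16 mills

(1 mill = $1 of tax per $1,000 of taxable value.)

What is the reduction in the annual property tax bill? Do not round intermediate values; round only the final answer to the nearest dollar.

$1,004

Old assessed value = $2,212,020 × 0.62 = $1,371,452.4
New assessed value = $2,070,400 × 0.62 = $1,283,648
Combined rate = 0.0026 + 0.00568 + 0.00316 = 0.01144
Old tax = $1,371,452.4 × 0.01144 = $15,689.415456
New tax = $1,283,648 × 0.01144 = $14,684.93312
Reduction = $15,689.415456 − $14,684.93312 = $1,004.482336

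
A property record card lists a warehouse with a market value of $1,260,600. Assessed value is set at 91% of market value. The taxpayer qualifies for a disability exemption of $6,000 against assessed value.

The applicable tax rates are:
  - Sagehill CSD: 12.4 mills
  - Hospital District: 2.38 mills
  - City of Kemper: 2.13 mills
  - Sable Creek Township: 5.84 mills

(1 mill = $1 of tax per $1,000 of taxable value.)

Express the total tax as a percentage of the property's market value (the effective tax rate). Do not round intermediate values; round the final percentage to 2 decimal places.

2.06%

Assessed value = $1,260,600 × 0.91 = $1,147,146
Taxable value = $1,147,146 − $6,000 = $1,141,146
Sagehill CSD: $1,141,146 × 0.0124 = $14,150.2104
Hospital District: $1,141,146 × 0.00238 = $2,715.92748
City of Kemper: $1,141,146 × 0.00213 = $2,430.64098
Sable Creek Township: $1,141,146 × 0.00584 = $6,664.29264
Total tax = $25,961.0715
Effective rate = $25,961.0715 ÷ $1,260,600 = 2.06% of market value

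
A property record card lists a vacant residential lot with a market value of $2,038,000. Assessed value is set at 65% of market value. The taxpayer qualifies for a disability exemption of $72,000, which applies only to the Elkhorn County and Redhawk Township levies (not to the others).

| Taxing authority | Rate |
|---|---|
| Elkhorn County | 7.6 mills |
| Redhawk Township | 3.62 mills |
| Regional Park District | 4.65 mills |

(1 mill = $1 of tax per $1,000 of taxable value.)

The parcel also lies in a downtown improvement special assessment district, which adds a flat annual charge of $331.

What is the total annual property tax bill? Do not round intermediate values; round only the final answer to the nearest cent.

$20,546.15

Assessed value = $2,038,000 × 0.65 = $1,324,700
Elkhorn County: ($1,324,700 − $72,000) × 0.0076 = $1,252,700 × 0.0076 = $9,520.52
Redhawk Township: ($1,324,700 − $72,000) × 0.00362 = $1,252,700 × 0.00362 = $4,534.774
Regional Park District: $1,324,700 × 0.00465 = $6,159.855
Levies subtotal = $20,215.149
Total = $20,215.149 + $331 = $20,546.149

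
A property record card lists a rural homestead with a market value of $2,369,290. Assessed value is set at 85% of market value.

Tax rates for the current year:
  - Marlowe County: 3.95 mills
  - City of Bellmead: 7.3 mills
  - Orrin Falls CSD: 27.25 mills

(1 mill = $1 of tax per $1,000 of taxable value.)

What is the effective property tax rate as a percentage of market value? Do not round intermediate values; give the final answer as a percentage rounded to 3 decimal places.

3.273%

Assessed value = $2,369,290 × 0.85 = $2,013,896.5
Marlowe County: $2,013,896.5 × 0.00395 = $7,954.891175
City of Bellmead: $2,013,896.5 × 0.0073 = $14,701.44445
Orrin Falls CSD: $2,013,896.5 × 0.02725 = $54,878.679625
Total tax = $77,535.01525
Effective rate = $77,535.01525 ÷ $2,369,290 = 3.273% of market value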